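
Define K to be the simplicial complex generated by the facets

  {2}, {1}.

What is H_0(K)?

H_0 = Z^2.

We work with the vertex ordering 1 < 2. The simplices of K, each written with vertices in increasing order, are:

  0-simplices (2): [1], [2]

giving chain groups C_0 ≅ Z^2.

Computing H_k = (kernel of ∂_k) / (image of ∂_{k+1}):

  H_0: rank C_0 − rank ∂_1 = 2 − 0 = 2, and there is no ∂_1, so H_0 = Z^2.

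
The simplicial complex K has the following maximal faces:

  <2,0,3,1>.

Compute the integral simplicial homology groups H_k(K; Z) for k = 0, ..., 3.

We work with the vertex ordering 0 < 1 < 2 < 3. The simplices of K, each written with vertices in increasing order, are:

  0-simplices (4): [0], [1], [2], [3]
  1-simplices (6): [0,1], [0,2], [0,3], [1,2], [1,3], [2,3]
  2-simplices (4): [0,1,2], [0,1,3], [0,2,3], [1,2,3]
  3-simplices (1): [0,1,2,3]

Hence C_0 ≅ Z^4, C_1 ≅ Z^6, C_2 ≅ Z^4, C_3 ≅ Z^1.

∂_1: C_1 → C_0 is given by ∂[p,q] = [q] − [p]. For instance
  ∂[1,3] = [3] − [1].
As a 4×6 matrix over Z this has rank 3, with invariant factors (1,1,1).

∂_2: C_2 → C_1 acts by ∂[p,q,r] = [q,r] − [p,r] + [p,q]. For instance
  ∂[1,2,3] = [2,3] − [1,3] + [1,2],
  ∂[0,1,3] = [1,3] − [0,3] + [0,1].
This gives a 6×4 integer matrix of rank 3; reducing to Smith normal form yields diagonal entries (1,1,1).

Boundary ∂_3: C_3 → C_2 sends each 3-simplex σ to the alternating sum Σ_i (−1)^i (σ with its i-th vertex removed). For instance
  ∂[0,1,2,3] = [1,2,3] − [0,2,3] + [0,1,3] − [0,1,2].
This gives a 4×1 integer matrix of rank 1; reducing to Smith normal form yields diagonal entries (1).

From H_k ≅ ker(∂_k) / im(∂_{k+1}) we obtain:

  H_0: rank C_0 − rank ∂_1 = 4 − 3 = 1, and the invariant factors of ∂_1 are all 1, so H_0 = Z.
  H_1: rank ker ∂_1 − rank ∂_2 = (6 − 3) − 3 = 0, and the invariant factors of ∂_2 are all 1, so H_1 = 0.
  H_2: rank ker ∂_2 − rank ∂_3 = (4 − 3) − 1 = 0, and the invariant factors of ∂_3 are all 1, so H_2 = 0.
  H_3: rank ker ∂_3 − rank ∂_4 = (1 − 1) − 0 = 0, and there is no ∂_4, so H_3 = 0.

H_0 = Z,  H_1 = 0,  H_2 = 0,  H_3 = 0.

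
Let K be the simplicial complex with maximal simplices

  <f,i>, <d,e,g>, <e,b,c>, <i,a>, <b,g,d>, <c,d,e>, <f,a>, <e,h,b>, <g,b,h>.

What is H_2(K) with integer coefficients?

H_2 ≅ 0.

Order the vertices as a < b < c < d < e < f < g < h < i. Listing each simplex with vertices in this order, K has dimension 2 with simplices:

  0-simplices (9): a, b, c, d, e, f, g, h, i
  1-simplices (15): af, ai, bc, bd, be, bg, bh, cd, ce, de, dg, eg, eh, fi, gh
  2-simplices (6): bce, bdg, beh, bgh, cde, deg

giving chain groups C_0 ≅ Z^9, C_1 ≅ Z^15, C_2 ≅ Z^6.

The boundary map ∂_1: C_1 → C_0 sends each edge [p,q] (with p < q) to q − p. For instance
  ∂bg = g − b.
This gives a 9×15 integer matrix of rank 7; reducing to Smith normal form yields diagonal entries (1,1,1,1,1,1,1).

∂_2: C_2 → C_1 acts by ∂[p,q,r] = [q,r] − [p,r] + [p,q]. For instance
  ∂bgh = gh − bh + bg,
  ∂bdg = dg − bg + bd.
As a 15×6 matrix over Z this has rank 6, with invariant factors (1,1,1,1,1,1).

From H_k ≅ ker(∂_k) / im(∂_{k+1}) we obtain:

  H_2: rank ker ∂_2 − rank ∂_3 = (6 − 6) − 0 = 0, and there is no ∂_3, so H_2 = 0.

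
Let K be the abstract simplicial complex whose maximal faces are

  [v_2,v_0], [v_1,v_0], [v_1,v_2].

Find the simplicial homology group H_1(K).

H_1 = Z.

Order the vertices as v_0 < v_1 < v_2. Listing each simplex with vertices in this order, K has dimension 1 with simplices:

  0-simplices (3): [v_0], [v_1], [v_2]
  1-simplices (3): [v_0,v_1], [v_0,v_2], [v_1,v_2]

Hence C_0 ≅ Z^3, C_1 ≅ Z^3.

The boundary map ∂_1: C_1 → C_0 sends each edge [p,q] (with p < q) to q − p. For instance
  ∂[v_0,v_1] = [v_1] − [v_0].
The 3×3 boundary matrix has rank 2 and Smith normal form diag(1,1).

From H_k ≅ ker(∂_k) / im(∂_{k+1}) we obtain:

  H_1: rank ker ∂_1 − rank ∂_2 = (3 − 2) − 0 = 1, and there is no ∂_2, so H_1 = Z.

(K is a triangulation of the circle S^1.)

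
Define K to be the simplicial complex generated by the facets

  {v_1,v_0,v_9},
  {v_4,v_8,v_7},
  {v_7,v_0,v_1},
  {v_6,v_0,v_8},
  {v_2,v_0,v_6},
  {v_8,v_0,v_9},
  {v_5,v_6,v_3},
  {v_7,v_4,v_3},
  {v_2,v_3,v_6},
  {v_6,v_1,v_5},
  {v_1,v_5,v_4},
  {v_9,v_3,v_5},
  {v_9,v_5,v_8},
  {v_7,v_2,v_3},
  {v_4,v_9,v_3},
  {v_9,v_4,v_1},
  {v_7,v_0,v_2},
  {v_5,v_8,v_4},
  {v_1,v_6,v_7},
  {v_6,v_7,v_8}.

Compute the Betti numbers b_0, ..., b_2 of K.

b_0 = 1, b_1 = 1, b_2 = 0.

Take the total order v_0 < v_1 < v_2 < v_3 < v_4 < v_5 < v_6 < v_7 < v_8 < v_9 on the vertex set. Then K (dimension 2) consists of the simplices:

  0-simplices (10): [v_0], [v_1], [v_2], [v_3], [v_4], [v_5], [v_6], [v_7], [v_8], [v_9]
  1-simplices (30): (30 of them)
  2-simplices (20): (20 of them)

so the chain groups are C_0 ≅ Z^10, C_1 ≅ Z^30, C_2 ≅ Z^20.

The boundary map ∂_1: C_1 → C_0 sends each edge [p,q] (with p < q) to q − p. For instance
  ∂[v_1,v_7] = [v_7] − [v_1].
As a 10×30 matrix over Z this has rank 9, with invariant factors (1,1,1,1,1,1,1,1,1).

Boundary ∂_2: C_2 → C_1 sends each 2-simplex [p,q,r] to [q,r] − [p,r] + [p,q]. For instance
  ∂[v_2,v_3,v_6] = [v_3,v_6] − [v_2,v_6] + [v_2,v_3],
  ∂[v_0,v_1,v_9] = [v_1,v_9] − [v_0,v_9] + [v_0,v_1].
This gives a 30×20 integer matrix of rank 20; reducing to Smith normal form yields diagonal entries (1,1,1,1,1,1,1,1,1,1,1,1,1,1,1,1,1,1,1,2).

Now H_k = ker ∂_k / im ∂_{k+1}, so:

  H_0: rank C_0 − rank ∂_1 = 10 − 9 = 1, and the invariant factors of ∂_1 are all 1, so H_0 ≅ Z.
  H_1: rank ker ∂_1 − rank ∂_2 = (30 − 9) − 20 = 1, and ∂_2 has invariant factor 2 > 1, so H_1 ≅ Z × Z/2.
  H_2: rank ker ∂_2 − rank ∂_3 = (20 − 20) − 0 = 0, and there is no ∂_3, so H_2 ≅ 0.

Hence the Betti numbers are b_0 = 1, b_1 = 1, b_2 = 0.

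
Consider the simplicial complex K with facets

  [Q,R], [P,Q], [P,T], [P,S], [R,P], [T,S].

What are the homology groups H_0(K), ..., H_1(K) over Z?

Take the total order P < Q < R < S < T on the vertex set. Then K (dimension 1) consists of the simplices:

  0-simplices (5): P, Q, R, S, T
  1-simplices (6): PQ, PR, PS, PT, QR, ST

Hence C_0 ≅ Z^5, C_1 ≅ Z^6.

∂_1: C_1 → C_0 sends each edge [p,q] (with p < q) to q − p.
This gives a 5×6 integer matrix of rank 4; reducing to Smith normal form yields diagonal entries (1,1,1,1).

Computing H_k = (kernel of ∂_k) / (image of ∂_{k+1}):

  H_0: rank C_0 − rank ∂_1 = 5 − 4 = 1, and the invariant factors of ∂_1 are all 1, so H_0 = Z.
  H_1: rank ker ∂_1 − rank ∂_2 = (6 − 4) − 0 = 2, and there is no ∂_2, so H_1 = Z^2.

(K is a triangulation of a wedge of 2 circles.)

H_0 = Z,  H_1 = Z^2.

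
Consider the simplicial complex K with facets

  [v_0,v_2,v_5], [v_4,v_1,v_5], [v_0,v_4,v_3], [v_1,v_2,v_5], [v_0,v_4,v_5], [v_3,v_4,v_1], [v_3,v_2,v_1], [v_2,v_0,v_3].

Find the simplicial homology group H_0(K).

Take the total order v_0 < v_1 < v_2 < v_3 < v_4 < v_5 on the vertex set. Then K (dimension 2) consists of the simplices:

  0-simplices (6): [v_0], [v_1], [v_2], [v_3], [v_4], [v_5]
  1-simplices (12): [v_0,v_2], [v_0,v_3], [v_0,v_4], [v_0,v_5], [v_1,v_2], [v_1,v_3], [v_1,v_4], [v_1,v_5], [v_2,v_3], [v_2,v_5], [v_3,v_4], [v_4,v_5]
  2-simplices (8): [v_0,v_2,v_3], [v_0,v_2,v_5], [v_0,v_3,v_4], [v_0,v_4,v_5], [v_1,v_2,v_3], [v_1,v_2,v_5], [v_1,v_3,v_4], [v_1,v_4,v_5]

giving chain groups C_0 ≅ Z^6, C_1 ≅ Z^12, C_2 ≅ Z^8.

The boundary map ∂_1: C_1 → C_0 sends each edge [p,q] (with p < q) to q − p. For instance
  ∂[v_1,v_4] = [v_4] − [v_1].
The resulting 6×12 matrix has rank 5, and its Smith normal form has invariant factors (1,1,1,1,1).

The boundary map ∂_2: C_2 → C_1 acts by ∂[p,q,r] = [q,r] − [p,r] + [p,q]. For instance
  ∂[v_0,v_2,v_3] = [v_2,v_3] − [v_0,v_3] + [v_0,v_2],
  ∂[v_0,v_3,v_4] = [v_3,v_4] − [v_0,v_4] + [v_0,v_3].
This gives a 12×8 integer matrix of rank 7; reducing to Smith normal form yields diagonal entries (1,1,1,1,1,1,1).

Now H_k = ker ∂_k / im ∂_{k+1}, so:

  H_0: rank C_0 − rank ∂_1 = 6 − 5 = 1, and the invariant factors of ∂_1 are all 1, so H_0 = Z.

H_0 = Z.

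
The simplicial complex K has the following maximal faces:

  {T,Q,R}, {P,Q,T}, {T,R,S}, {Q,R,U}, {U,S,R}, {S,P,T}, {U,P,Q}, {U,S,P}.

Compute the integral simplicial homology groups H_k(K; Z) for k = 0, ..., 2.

H_0 = Z,  H_1 = 0,  H_2 = Z.

Order the vertices as P < Q < R < S < T < U. Listing each simplex with vertices in this order, K has dimension 2 with simplices:

  0-simplices (6): P, Q, R, S, T, U
  1-simplices (12): PQ, PS, PT, PU, QR, QT, QU, RS, RT, RU, ST, SU
  2-simplices (8): PQT, PQU, PST, PSU, QRT, QRU, RST, RSU

so the chain groups are C_0 ≅ Z^6, C_1 ≅ Z^12, C_2 ≅ Z^8.

∂_1: C_1 → C_0 sends each edge [p,q] (with p < q) to q − p.
The 6×12 boundary matrix has rank 5 and Smith normal form diag(1,1,1,1,1).

Boundary ∂_2: C_2 → C_1 acts by ∂[p,q,r] = [q,r] − [p,r] + [p,q]. For instance
  ∂PST = ST − PT + PS,
  ∂PSU = SU − PU + PS.
As a 12×8 matrix over Z this has rank 7, with invariant factors (1,1,1,1,1,1,1).

Computing H_k = (kernel of ∂_k) / (image of ∂_{k+1}):

  H_0: rank C_0 − rank ∂_1 = 6 − 5 = 1, and the invariant factors of ∂_1 are all 1, so H_0 ≅ Z.
  H_1: rank ker ∂_1 − rank ∂_2 = (12 − 5) − 7 = 0, and the invariant factors of ∂_2 are all 1, so H_1 ≅ 0.
  H_2: rank ker ∂_2 − rank ∂_3 = (8 − 7) − 0 = 1, and there is no ∂_3, so H_2 ≅ Z.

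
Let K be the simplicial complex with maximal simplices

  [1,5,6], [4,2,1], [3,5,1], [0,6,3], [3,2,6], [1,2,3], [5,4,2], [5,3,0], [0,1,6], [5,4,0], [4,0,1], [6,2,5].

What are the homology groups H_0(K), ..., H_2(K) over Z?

Order the vertices as 0 < 1 < 2 < 3 < 4 < 5 < 6. Listing each simplex with vertices in this order, K has dimension 2 with simplices:

  0-simplices (7): [0], [1], [2], [3], [4], [5], [6]
  1-simplices (18): [0,1], [0,3], [0,4], [0,5], [0,6], [1,2], [1,3], [1,4], [1,5], [1,6], [2,3], [2,4], [2,5], [2,6], [3,5], [3,6], [4,5], [5,6]
  2-simplices (12): [0,1,4], [0,1,6], [0,3,5], [0,3,6], [0,4,5], [1,2,3], [1,2,4], [1,3,5], [1,5,6], [2,3,6], [2,4,5], [2,5,6]

Hence C_0 ≅ Z^7, C_1 ≅ Z^18, C_2 ≅ Z^12.

The boundary map ∂_1: C_1 → C_0 sends each edge [p,q] (with p < q) to q − p. For instance
  ∂[2,5] = [5] − [2].
The resulting 7×18 matrix has rank 6, and its Smith normal form has invariant factors (1,1,1,1,1,1).

The boundary map ∂_2: C_2 → C_1 acts by ∂[p,q,r] = [q,r] − [p,r] + [p,q]. For instance
  ∂[0,1,6] = [1,6] − [0,6] + [0,1],
  ∂[0,1,4] = [1,4] − [0,4] + [0,1].
As a 18×12 matrix over Z this has rank 12, with invariant factors (1,1,1,1,1,1,1,1,1,1,1,2).

Now H_k = ker ∂_k / im ∂_{k+1}, so:

  H_0: rank C_0 − rank ∂_1 = 7 − 6 = 1, and the invariant factors of ∂_1 are all 1, so H_0 = Z.
  H_1: rank ker ∂_1 − rank ∂_2 = (18 − 6) − 12 = 0, and ∂_2 has invariant factor 2 > 1, so H_1 = Z/2Z.
  H_2: rank ker ∂_2 − rank ∂_3 = (12 − 12) − 0 = 0, and there is no ∂_3, so H_2 = 0.

H_0 ≅ Z,  H_1 ≅ Z/2Z,  H_2 = 0.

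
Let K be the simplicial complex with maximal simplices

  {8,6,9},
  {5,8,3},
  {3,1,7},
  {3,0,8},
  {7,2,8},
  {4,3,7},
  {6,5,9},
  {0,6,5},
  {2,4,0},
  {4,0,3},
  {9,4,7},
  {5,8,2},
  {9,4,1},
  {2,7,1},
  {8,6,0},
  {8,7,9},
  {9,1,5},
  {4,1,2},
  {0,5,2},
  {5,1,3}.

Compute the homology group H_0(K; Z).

Take the total order 0 < 1 < 2 < 3 < 4 < 5 < 6 < 7 < 8 < 9 on the vertex set. Then K (dimension 2) consists of the simplices:

  0-simplices (10): [0], [1], [2], [3], [4], [5], [6], [7], [8], [9]
  1-simplices (30): (30 of them)
  2-simplices (20): (20 of them)

so the chain groups are C_0 ≅ Z^10, C_1 ≅ Z^30, C_2 ≅ Z^20.

∂_1: C_1 → C_0 is given by ∂[p,q] = [q] − [p].
The 10×30 boundary matrix has rank 9 and Smith normal form diag(1,1,1,1,1,1,1,1,1).

Boundary ∂_2: C_2 → C_1 acts by ∂[p,q,r] = [q,r] − [p,r] + [p,q]. For instance
  ∂[0,6,8] = [6,8] − [0,8] + [0,6],
  ∂[0,5,6] = [5,6] − [0,6] + [0,5].
This gives a 30×20 integer matrix of rank 20; reducing to Smith normal form yields diagonal entries (1,1,1,1,1,1,1,1,1,1,1,1,1,1,1,1,1,1,1,2).

Computing H_k = (kernel of ∂_k) / (image of ∂_{k+1}):

  H_0: rank C_0 − rank ∂_1 = 10 − 9 = 1, and the invariant factors of ∂_1 are all 1, so H_0 ≅ Z.

(K is a triangulation of the Klein bottle.)

H_0 ≅ Z.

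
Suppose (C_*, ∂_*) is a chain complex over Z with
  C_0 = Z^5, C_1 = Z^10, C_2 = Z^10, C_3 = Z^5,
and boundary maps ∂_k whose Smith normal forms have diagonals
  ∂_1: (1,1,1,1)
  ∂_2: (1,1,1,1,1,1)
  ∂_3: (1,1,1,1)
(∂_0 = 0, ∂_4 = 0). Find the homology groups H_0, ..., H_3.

H_0 = Z,  H_1 = 0,  H_2 = 0,  H_3 = Z.

H_0: b_0 = 5 − 0 − 4 = 1; torsion from ∂_1 factors > 1: none. So H_0 = Z.
H_1: b_1 = 10 − 4 − 6 = 0; torsion from ∂_2 factors > 1: none. So H_1 = 0.
H_2: b_2 = 10 − 6 − 4 = 0; torsion from ∂_3 factors > 1: none. So H_2 = 0.
H_3: b_3 = 5 − 4 − 0 = 1; torsion from ∂_4 factors > 1: none. So H_3 = Z.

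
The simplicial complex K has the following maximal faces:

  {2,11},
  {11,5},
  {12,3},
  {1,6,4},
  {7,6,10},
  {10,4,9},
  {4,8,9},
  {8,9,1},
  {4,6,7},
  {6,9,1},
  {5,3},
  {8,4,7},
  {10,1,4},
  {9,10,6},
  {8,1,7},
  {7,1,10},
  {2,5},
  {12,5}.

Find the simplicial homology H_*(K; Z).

H_0 ≅ Z^2,  H_1 ≅ Z^2 ⊕ Z/2,  H_2 = 0.

Order the vertices as 1 < 2 < 3 < 4 < 5 < 6 < 7 < 8 < 9 < 10 < 11 < 12. Listing each simplex with vertices in this order, K has dimension 2 with simplices:

  0-simplices (12): [1], [2], [3], [4], [5], [6], [7], [8], [9], [10], [11], [12]
  1-simplices (24): (24 of them)
  2-simplices (12): [1,4,6], [1,4,10], [1,6,9], [1,7,8], [1,7,10], [1,8,9], [4,6,7], [4,7,8], [4,8,9], [4,9,10], [6,7,10], [6,9,10]

giving chain groups C_0 ≅ Z^12, C_1 ≅ Z^24, C_2 ≅ Z^12.

The boundary map ∂_1: C_1 → C_0 is given by ∂[p,q] = [q] − [p]. For instance
  ∂[7,8] = [8] − [7].
As a 12×24 matrix over Z this has rank 10, with invariant factors (1,1,1,1,1,1,1,1,1,1).

Boundary ∂_2: C_2 → C_1 sends each 2-simplex [p,q,r] to [q,r] − [p,r] + [p,q]. For instance
  ∂[1,4,10] = [4,10] − [1,10] + [1,4],
  ∂[1,8,9] = [8,9] − [1,9] + [1,8].
The resulting 24×12 matrix has rank 12, and its Smith normal form has invariant factors (1,1,1,1,1,1,1,1,1,1,1,2).

From H_k ≅ ker(∂_k) / im(∂_{k+1}) we obtain:

  H_0: rank C_0 − rank ∂_1 = 12 − 10 = 2, and the invariant factors of ∂_1 are all 1, so H_0 = Z^2.
  H_1: rank ker ∂_1 − rank ∂_2 = (24 − 10) − 12 = 2, and ∂_2 has invariant factor 2 > 1, so H_1 = Z^2 ⊕ Z/2.
  H_2: rank ker ∂_2 − rank ∂_3 = (12 − 12) − 0 = 0, and there is no ∂_3, so H_2 = 0.

As a check, the Euler characteristic is 12 − 24 + 12 = 0, which agrees with 2 − 2 + 0 = 0.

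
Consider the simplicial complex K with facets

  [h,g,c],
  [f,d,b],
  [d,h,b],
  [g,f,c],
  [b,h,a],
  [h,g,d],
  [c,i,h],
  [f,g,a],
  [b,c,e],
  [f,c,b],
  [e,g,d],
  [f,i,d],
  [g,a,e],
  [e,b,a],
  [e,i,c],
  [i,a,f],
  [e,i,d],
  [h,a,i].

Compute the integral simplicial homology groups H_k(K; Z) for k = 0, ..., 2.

Order the vertices as a < b < c < d < e < f < g < h < i. Listing each simplex with vertices in this order, K has dimension 2 with simplices:

  0-simplices (9): a, b, c, d, e, f, g, h, i
  1-simplices (27): ab, ae, af, ag, ah, ai, bc, bd, be, bf, bh, ce, cf, cg, ch, ci, de, df, dg, dh, di, eg, ei, fg, fi, gh, hi
  2-simplices (18): abe, abh, aeg, afg, afi, ahi, bce, bcf, bdf, bdh, cei, cfg, cgh, chi, deg, dei, dfi, dgh

giving chain groups C_0 ≅ Z^9, C_1 ≅ Z^27, C_2 ≅ Z^18.

Boundary ∂_1: C_1 → C_0 maps an edge to its endpoints' difference, ∂[p,q] = q − p. For instance
  ∂eg = g − e.
This gives a 9×27 integer matrix of rank 8; reducing to Smith normal form yields diagonal entries (1,1,1,1,1,1,1,1).

The boundary map ∂_2: C_2 → C_1 maps a triangle to the signed sum of its edges. For instance
  ∂bce = ce − be + bc,
  ∂abe = be − ae + ab.
The resulting 27×18 matrix has rank 17, and its Smith normal form has invariant factors (1,1,1,1,1,1,1,1,1,1,1,1,1,1,1,1,1).

Computing H_k = (kernel of ∂_k) / (image of ∂_{k+1}):

  H_0: rank C_0 − rank ∂_1 = 9 − 8 = 1, and the invariant factors of ∂_1 are all 1, so H_0 = Z.
  H_1: rank ker ∂_1 − rank ∂_2 = (27 − 8) − 17 = 2, and the invariant factors of ∂_2 are all 1, so H_1 = Z^2.
  H_2: rank ker ∂_2 − rank ∂_3 = (18 − 17) − 0 = 1, and there is no ∂_3, so H_2 = Z.

As a check, the Euler characteristic is 9 − 27 + 18 = 0, which agrees with 1 − 2 + 1 = 0.

H_0 ≅ Z,  H_1 ≅ Z^2,  H_2 ≅ Z.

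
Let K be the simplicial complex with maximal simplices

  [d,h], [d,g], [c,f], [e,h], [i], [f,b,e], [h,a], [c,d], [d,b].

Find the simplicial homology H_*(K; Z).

H_0 = Z^2,  H_1 = Z^2,  H_2 = 0.

K has 9 vertices, 10 edges, 1 triangle.
rank ∂_0 = 0, rank ∂_1 = 7 ⇒ b_0 = 9 − 0 − 7 = 2; all invariant factors of ∂_1 are 1 so no torsion. So H_0 = Z^2.
rank ∂_1 = 7, rank ∂_2 = 1 ⇒ b_1 = 10 − 7 − 1 = 2; all invariant factors of ∂_2 are 1 so no torsion. So H_1 = Z^2.
rank ∂_2 = 1, rank ∂_3 = 0 ⇒ b_2 = 1 − 1 − 0 = 0. So H_2 = 0.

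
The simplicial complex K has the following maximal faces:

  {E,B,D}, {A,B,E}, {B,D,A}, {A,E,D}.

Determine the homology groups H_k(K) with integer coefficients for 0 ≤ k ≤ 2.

Fix the vertex order A < B < D < E and write every simplex with vertices in increasing order. Then dim K = 2 and the simplices of K are:

  0-simplices (4): A, B, D, E
  1-simplices (6): AB, AD, AE, BD, BE, DE
  2-simplices (4): ABD, ABE, ADE, BDE

Hence C_0 ≅ Z^4, C_1 ≅ Z^6, C_2 ≅ Z^4.

∂_1: C_1 → C_0 is given by ∂[p,q] = [q] − [p]. For instance
  ∂AD = D − A.
The resulting 4×6 matrix has rank 3, and its Smith normal form has invariant factors (1,1,1).

∂_2: C_2 → C_1 sends each 2-simplex [p,q,r] to [q,r] − [p,r] + [p,q]. For instance
  ∂ADE = DE − AE + AD,
  ∂BDE = DE − BE + BD.
The 6×4 boundary matrix has rank 3 and Smith normal form diag(1,1,1).

Computing H_k = (kernel of ∂_k) / (image of ∂_{k+1}):

  H_0: rank C_0 − rank ∂_1 = 4 − 3 = 1, and the invariant factors of ∂_1 are all 1, so H_0 ≅ Z.
  H_1: rank ker ∂_1 − rank ∂_2 = (6 − 3) − 3 = 0, and the invariant factors of ∂_2 are all 1, so H_1 ≅ 0.
  H_2: rank ker ∂_2 − rank ∂_3 = (4 − 3) − 0 = 1, and there is no ∂_3, so H_2 ≅ Z.

H_0 = Z,  H_1 = 0,  H_2 = Z.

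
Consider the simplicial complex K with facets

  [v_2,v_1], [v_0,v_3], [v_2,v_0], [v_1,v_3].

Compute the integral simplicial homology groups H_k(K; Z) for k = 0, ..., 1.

Order the vertices as v_0 < v_1 < v_2 < v_3. Listing each simplex with vertices in this order, K has dimension 1 with simplices:

  0-simplices (4): [v_0], [v_1], [v_2], [v_3]
  1-simplices (4): [v_0,v_2], [v_0,v_3], [v_1,v_2], [v_1,v_3]

so the chain groups are C_0 ≅ Z^4, C_1 ≅ Z^4.

∂_1: C_1 → C_0 is given by ∂[p,q] = [q] − [p].
As a 4×4 matrix over Z this has rank 3, with invariant factors (1,1,1).

Reading off H_k = ker ∂_k / im ∂_{k+1}:

  H_0: rank C_0 − rank ∂_1 = 4 − 3 = 1, and the invariant factors of ∂_1 are all 1, so H_0 ≅ Z.
  H_1: rank ker ∂_1 − rank ∂_2 = (4 − 3) − 0 = 1, and there is no ∂_2, so H_1 ≅ Z.

H_0 ≅ Z,  H_1 ≅ Z.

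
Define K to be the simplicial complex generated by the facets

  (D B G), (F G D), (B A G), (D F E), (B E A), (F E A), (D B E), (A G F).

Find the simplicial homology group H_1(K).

H_1 = 0.

Order the vertices as A < B < D < E < F < G. Listing each simplex with vertices in this order, K has dimension 2 with simplices:

  0-simplices (6): A, B, D, E, F, G
  1-simplices (12): AB, AE, AF, AG, BD, BE, BG, DE, DF, DG, EF, FG
  2-simplices (8): ABE, ABG, AEF, AFG, BDE, BDG, DEF, DFG

so the chain groups are C_0 ≅ Z^6, C_1 ≅ Z^12, C_2 ≅ Z^8.

∂_1: C_1 → C_0 is given by ∂[p,q] = [q] − [p]. For instance
  ∂AG = G − A.
As a 6×12 matrix over Z this has rank 5, with invariant factors (1,1,1,1,1).

Boundary ∂_2: C_2 → C_1 maps a triangle to the signed sum of its edges. For instance
  ∂ABE = BE − AE + AB,
  ∂AEF = EF − AF + AE.
This gives a 12×8 integer matrix of rank 7; reducing to Smith normal form yields diagonal entries (1,1,1,1,1,1,1).

Computing H_k = (kernel of ∂_k) / (image of ∂_{k+1}):

  H_1: rank ker ∂_1 − rank ∂_2 = (12 − 5) − 7 = 0, and the invariant factors of ∂_2 are all 1, so H_1 ≅ 0.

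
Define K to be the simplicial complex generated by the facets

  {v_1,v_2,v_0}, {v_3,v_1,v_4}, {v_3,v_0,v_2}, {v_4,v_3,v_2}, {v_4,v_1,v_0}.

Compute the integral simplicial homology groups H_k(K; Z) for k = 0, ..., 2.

H_0 = Z,  H_1 = Z,  H_2 = 0.

K has 5 vertices, 10 edges, 5 triangles.
rank ∂_0 = 0, rank ∂_1 = 4 ⇒ b_0 = 5 − 0 − 4 = 1; all invariant factors of ∂_1 are 1 so no torsion. So H_0 = Z.
rank ∂_1 = 4, rank ∂_2 = 5 ⇒ b_1 = 10 − 4 − 5 = 1; all invariant factors of ∂_2 are 1 so no torsion. So H_1 = Z.
rank ∂_2 = 5, rank ∂_3 = 0 ⇒ b_2 = 5 − 5 − 0 = 0. So H_2 = 0.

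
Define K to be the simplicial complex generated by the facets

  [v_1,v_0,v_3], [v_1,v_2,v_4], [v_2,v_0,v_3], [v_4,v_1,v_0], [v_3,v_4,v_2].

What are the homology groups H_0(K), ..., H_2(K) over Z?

H_0 ≅ Z,  H_1 ≅ Z,  H_2 = 0.

Fix the vertex order v_0 < v_1 < v_2 < v_3 < v_4 and write every simplex with vertices in increasing order. Then dim K = 2 and the simplices of K are:

  0-simplices (5): [v_0], [v_1], [v_2], [v_3], [v_4]
  1-simplices (10): [v_0,v_1], [v_0,v_2], [v_0,v_3], [v_0,v_4], [v_1,v_2], [v_1,v_3], [v_1,v_4], [v_2,v_3], [v_2,v_4], [v_3,v_4]
  2-simplices (5): [v_0,v_1,v_3], [v_0,v_1,v_4], [v_0,v_2,v_3], [v_1,v_2,v_4], [v_2,v_3,v_4]

giving chain groups C_0 ≅ Z^5, C_1 ≅ Z^10, C_2 ≅ Z^5.

The boundary map ∂_1: C_1 → C_0 is given by ∂[p,q] = [q] − [p].
The 5×10 boundary matrix has rank 4 and Smith normal form diag(1,1,1,1).

The boundary map ∂_2: C_2 → C_1 acts by ∂[p,q,r] = [q,r] − [p,r] + [p,q]. For instance
  ∂[v_1,v_2,v_4] = [v_2,v_4] − [v_1,v_4] + [v_1,v_2],
  ∂[v_0,v_1,v_3] = [v_1,v_3] − [v_0,v_3] + [v_0,v_1].
This gives a 10×5 integer matrix of rank 5; reducing to Smith normal form yields diagonal entries (1,1,1,1,1).

Now H_k = ker ∂_k / im ∂_{k+1}, so:

  H_0: rank C_0 − rank ∂_1 = 5 − 4 = 1, and the invariant factors of ∂_1 are all 1, so H_0 = Z.
  H_1: rank ker ∂_1 − rank ∂_2 = (10 − 4) − 5 = 1, and the invariant factors of ∂_2 are all 1, so H_1 = Z.
  H_2: rank ker ∂_2 − rank ∂_3 = (5 − 5) − 0 = 0, and there is no ∂_3, so H_2 = 0.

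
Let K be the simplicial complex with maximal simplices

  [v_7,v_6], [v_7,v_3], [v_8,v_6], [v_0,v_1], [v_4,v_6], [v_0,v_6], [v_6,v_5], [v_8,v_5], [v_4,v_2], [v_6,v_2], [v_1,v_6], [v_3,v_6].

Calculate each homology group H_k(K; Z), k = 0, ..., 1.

Fix the vertex order v_0 < v_1 < v_2 < v_3 < v_4 < v_5 < v_6 < v_7 < v_8 and write every simplex with vertices in increasing order. Then dim K = 1 and the simplices of K are:

  0-simplices (9): [v_0], [v_1], [v_2], [v_3], [v_4], [v_5], [v_6], [v_7], [v_8]
  1-simplices (12): [v_0,v_1], [v_0,v_6], [v_1,v_6], [v_2,v_4], [v_2,v_6], [v_3,v_6], [v_3,v_7], [v_4,v_6], [v_5,v_6], [v_5,v_8], [v_6,v_7], [v_6,v_8]

Hence C_0 ≅ Z^9, C_1 ≅ Z^12.

The boundary map ∂_1: C_1 → C_0 is given by ∂[p,q] = [q] − [p]. For instance
  ∂[v_6,v_7] = [v_7] − [v_6].
The 9×12 boundary matrix has rank 8 and Smith normal form diag(1,1,1,1,1,1,1,1).

Reading off H_k = ker ∂_k / im ∂_{k+1}:

  H_0: rank C_0 − rank ∂_1 = 9 − 8 = 1, and the invariant factors of ∂_1 are all 1, so H_0 ≅ Z.
  H_1: rank ker ∂_1 − rank ∂_2 = (12 − 8) − 0 = 4, and there is no ∂_2, so H_1 ≅ Z^4.

As a check, the Euler characteristic is 9 − 12 = -3, which agrees with 1 − 4 = -3.

H_0 = Z,  H_1 = Z^4.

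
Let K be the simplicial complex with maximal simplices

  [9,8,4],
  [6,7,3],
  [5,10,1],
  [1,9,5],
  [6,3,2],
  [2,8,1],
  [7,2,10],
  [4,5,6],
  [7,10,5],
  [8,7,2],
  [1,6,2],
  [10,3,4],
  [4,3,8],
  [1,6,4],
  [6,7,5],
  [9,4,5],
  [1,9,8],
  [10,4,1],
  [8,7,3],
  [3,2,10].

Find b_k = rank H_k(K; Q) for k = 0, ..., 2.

b_0 = 1, b_1 = 1, b_2 = 0.

Order the vertices as 1 < 2 < 3 < 4 < 5 < 6 < 7 < 8 < 9 < 10. Listing each simplex with vertices in this order, K has dimension 2 with simplices:

  0-simplices (10): [1], [2], [3], [4], [5], [6], [7], [8], [9], [10]
  1-simplices (30): (30 of them)
  2-simplices (20): (20 of them)

Hence C_0 ≅ Z^10, C_1 ≅ Z^30, C_2 ≅ Z^20.

∂_1: C_1 → C_0 sends each edge [p,q] (with p < q) to q − p.
As a 10×30 matrix over Z this has rank 9, with invariant factors (1,1,1,1,1,1,1,1,1).

∂_2: C_2 → C_1 maps a triangle to the signed sum of its edges. For instance
  ∂[1,5,9] = [5,9] − [1,9] + [1,5],
  ∂[2,7,10] = [7,10] − [2,10] + [2,7].
The 30×20 boundary matrix has rank 20 and Smith normal form diag(1,1,1,1,1,1,1,1,1,1,1,1,1,1,1,1,1,1,1,2).

From H_k ≅ ker(∂_k) / im(∂_{k+1}) we obtain:

  H_0: rank C_0 − rank ∂_1 = 10 − 9 = 1, and the invariant factors of ∂_1 are all 1, so H_0 = Z.
  H_1: rank ker ∂_1 − rank ∂_2 = (30 − 9) − 20 = 1, and ∂_2 has invariant factor 2 > 1, so H_1 = Z ⊕ Z/2.
  H_2: rank ker ∂_2 − rank ∂_3 = (20 − 20) − 0 = 0, and there is no ∂_3, so H_2 = 0.

(K is a triangulation of the Klein bottle.)

Hence the Betti numbers are b_0 = 1, b_1 = 1, b_2 = 0.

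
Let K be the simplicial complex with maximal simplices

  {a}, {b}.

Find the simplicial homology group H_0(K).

H_0 = Z^2.

Fix the vertex order a < b and write every simplex with vertices in increasing order. Then dim K = 0 and the simplices of K are:

  0-simplices (2): a, b

giving chain groups C_0 ≅ Z^2.

Reading off H_k = ker ∂_k / im ∂_{k+1}:

  H_0: rank C_0 − rank ∂_1 = 2 − 0 = 2, and there is no ∂_1, so H_0 = Z^2.

(K is a triangulation of a set of 2 points.)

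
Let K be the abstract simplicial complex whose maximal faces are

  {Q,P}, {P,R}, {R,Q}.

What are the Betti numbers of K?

b_0 = 1, b_1 = 1.

Take the total order P < Q < R on the vertex set. Then K (dimension 1) consists of the simplices:

  0-simplices (3): P, Q, R
  1-simplices (3): PQ, PR, QR

so the chain groups are C_0 ≅ Z^3, C_1 ≅ Z^3.

∂_1: C_1 → C_0 maps an edge to its endpoints' difference, ∂[p,q] = q − p. For instance
  ∂PR = R − P.
The resulting 3×3 matrix has rank 2, and its Smith normal form has invariant factors (1,1).

From H_k ≅ ker(∂_k) / im(∂_{k+1}) we obtain:

  H_0: rank C_0 − rank ∂_1 = 3 − 2 = 1, and the invariant factors of ∂_1 are all 1, so H_0 ≅ Z.
  H_1: rank ker ∂_1 − rank ∂_2 = (3 − 2) − 0 = 1, and there is no ∂_2, so H_1 ≅ Z.

(K is a triangulation of the circle S^1.)

Hence the Betti numbers are b_0 = 1, b_1 = 1.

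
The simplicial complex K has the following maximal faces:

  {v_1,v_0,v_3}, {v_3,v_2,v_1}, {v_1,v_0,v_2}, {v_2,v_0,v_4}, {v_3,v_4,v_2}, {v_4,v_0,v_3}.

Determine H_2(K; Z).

H_2 ≅ Z.

We work with the vertex ordering v_0 < v_1 < v_2 < v_3 < v_4. The simplices of K, each written with vertices in increasing order, are:

  0-simplices (5): [v_0], [v_1], [v_2], [v_3], [v_4]
  1-simplices (9): [v_0,v_1], [v_0,v_2], [v_0,v_3], [v_0,v_4], [v_1,v_2], [v_1,v_3], [v_2,v_3], [v_2,v_4], [v_3,v_4]
  2-simplices (6): [v_0,v_1,v_2], [v_0,v_1,v_3], [v_0,v_2,v_4], [v_0,v_3,v_4], [v_1,v_2,v_3], [v_2,v_3,v_4]

giving chain groups C_0 ≅ Z^5, C_1 ≅ Z^9, C_2 ≅ Z^6.

The boundary map ∂_1: C_1 → C_0 is given by ∂[p,q] = [q] − [p].
The resulting 5×9 matrix has rank 4, and its Smith normal form has invariant factors (1,1,1,1).

∂_2: C_2 → C_1 maps a triangle to the signed sum of its edges. For instance
  ∂[v_0,v_3,v_4] = [v_3,v_4] − [v_0,v_4] + [v_0,v_3],
  ∂[v_0,v_1,v_3] = [v_1,v_3] − [v_0,v_3] + [v_0,v_1].
The 9×6 boundary matrix has rank 5 and Smith normal form diag(1,1,1,1,1).

Now H_k = ker ∂_k / im ∂_{k+1}, so:

  H_2: rank ker ∂_2 − rank ∂_3 = (6 − 5) − 0 = 1, and there is no ∂_3, so H_2 = Z.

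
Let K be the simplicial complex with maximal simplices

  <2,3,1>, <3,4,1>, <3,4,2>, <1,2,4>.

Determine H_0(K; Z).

Take the total order 1 < 2 < 3 < 4 on the vertex set. Then K (dimension 2) consists of the simplices:

  0-simplices (4): [1], [2], [3], [4]
  1-simplices (6): [1,2], [1,3], [1,4], [2,3], [2,4], [3,4]
  2-simplices (4): [1,2,3], [1,2,4], [1,3,4], [2,3,4]

so the chain groups are C_0 ≅ Z^4, C_1 ≅ Z^6, C_2 ≅ Z^4.

∂_1: C_1 → C_0 maps an edge to its endpoints' difference, ∂[p,q] = q − p. For instance
  ∂[2,4] = [4] − [2].
As a 4×6 matrix over Z this has rank 3, with invariant factors (1,1,1).

∂_2: C_2 → C_1 acts by ∂[p,q,r] = [q,r] − [p,r] + [p,q]. For instance
  ∂[2,3,4] = [3,4] − [2,4] + [2,3],
  ∂[1,2,3] = [2,3] − [1,3] + [1,2].
This gives a 6×4 integer matrix of rank 3; reducing to Smith normal form yields diagonal entries (1,1,1).

Now H_k = ker ∂_k / im ∂_{k+1}, so:

  H_0: rank C_0 − rank ∂_1 = 4 − 3 = 1, and the invariant factors of ∂_1 are all 1, so H_0 ≅ Z.

H_0 ≅ Z.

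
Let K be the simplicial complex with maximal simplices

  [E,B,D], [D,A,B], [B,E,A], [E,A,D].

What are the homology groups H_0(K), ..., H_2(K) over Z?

Fix the vertex order A < B < D < E and write every simplex with vertices in increasing order. Then dim K = 2 and the simplices of K are:

  0-simplices (4): A, B, D, E
  1-simplices (6): AB, AD, AE, BD, BE, DE
  2-simplices (4): ABD, ABE, ADE, BDE

Hence C_0 ≅ Z^4, C_1 ≅ Z^6, C_2 ≅ Z^4.

Boundary ∂_1: C_1 → C_0 is given by ∂[p,q] = [q] − [p].
The 4×6 boundary matrix has rank 3 and Smith normal form diag(1,1,1).

The boundary map ∂_2: C_2 → C_1 maps a triangle to the signed sum of its edges. For instance
  ∂ABD = BD − AD + AB,
  ∂ADE = DE − AE + AD.
The 6×4 boundary matrix has rank 3 and Smith normal form diag(1,1,1).

Reading off H_k = ker ∂_k / im ∂_{k+1}:

  H_0: rank C_0 − rank ∂_1 = 4 − 3 = 1, and the invariant factors of ∂_1 are all 1, so H_0 = Z.
  H_1: rank ker ∂_1 − rank ∂_2 = (6 − 3) − 3 = 0, and the invariant factors of ∂_2 are all 1, so H_1 = 0.
  H_2: rank ker ∂_2 − rank ∂_3 = (4 − 3) − 0 = 1, and there is no ∂_3, so H_2 = Z.

As a check, the Euler characteristic is 4 − 6 + 4 = 2, which agrees with 1 − 0 + 1 = 2.
(K is a triangulation of the 2-sphere S^2.)

H_0 ≅ Z,  H_1 = 0,  H_2 ≅ Z.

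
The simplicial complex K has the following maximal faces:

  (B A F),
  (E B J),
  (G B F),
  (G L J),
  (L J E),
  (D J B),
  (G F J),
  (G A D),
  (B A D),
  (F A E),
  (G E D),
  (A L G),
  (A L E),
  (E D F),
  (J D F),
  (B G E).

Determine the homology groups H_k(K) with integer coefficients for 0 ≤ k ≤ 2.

Order the vertices as A < B < D < E < F < G < J < L. Listing each simplex with vertices in this order, K has dimension 2 with simplices:

  0-simplices (8): A, B, D, E, F, G, J, L
  1-simplices (24): AB, AD, AE, AF, AG, AL, BD, BE, BF, BG, BJ, DE, DF, DG, DJ, EF, EG, EJ, EL, FG, FJ, GJ, GL, JL
  2-simplices (16): ABD, ABF, ADG, AEF, AEL, AGL, BDJ, BEG, BEJ, BFG, DEF, DEG, DFJ, EJL, FGJ, GJL

Hence C_0 ≅ Z^8, C_1 ≅ Z^24, C_2 ≅ Z^16.

Boundary ∂_1: C_1 → C_0 sends each edge [p,q] (with p < q) to q − p. For instance
  ∂AB = B − A.
The 8×24 boundary matrix has rank 7 and Smith normal form diag(1,1,1,1,1,1,1).

Boundary ∂_2: C_2 → C_1 acts by ∂[p,q,r] = [q,r] − [p,r] + [p,q]. For instance
  ∂DEG = EG − DG + DE,
  ∂ABD = BD − AD + AB.
As a 24×16 matrix over Z this has rank 15, with invariant factors (1,1,1,1,1,1,1,1,1,1,1,1,1,1,1).

Reading off H_k = ker ∂_k / im ∂_{k+1}:

  H_0: rank C_0 − rank ∂_1 = 8 − 7 = 1, and the invariant factors of ∂_1 are all 1, so H_0 = Z.
  H_1: rank ker ∂_1 − rank ∂_2 = (24 − 7) − 15 = 2, and the invariant factors of ∂_2 are all 1, so H_1 = Z^2.
  H_2: rank ker ∂_2 − rank ∂_3 = (16 − 15) − 0 = 1, and there is no ∂_3, so H_2 = Z.

H_0 ≅ Z,  H_1 ≅ Z^2,  H_2 ≅ Z.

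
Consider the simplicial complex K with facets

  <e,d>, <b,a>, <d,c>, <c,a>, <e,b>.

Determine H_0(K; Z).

H_0 = Z.

Take the total order a < b < c < d < e on the vertex set. Then K (dimension 1) consists of the simplices:

  0-simplices (5): a, b, c, d, e
  1-simplices (5): ab, ac, be, cd, de

giving chain groups C_0 ≅ Z^5, C_1 ≅ Z^5.

Boundary ∂_1: C_1 → C_0 is given by ∂[p,q] = [q] − [p].
This gives a 5×5 integer matrix of rank 4; reducing to Smith normal form yields diagonal entries (1,1,1,1).

Reading off H_k = ker ∂_k / im ∂_{k+1}:

  H_0: rank C_0 − rank ∂_1 = 5 − 4 = 1, and the invariant factors of ∂_1 are all 1, so H_0 ≅ Z.

(K is a triangulation of the circle S^1.)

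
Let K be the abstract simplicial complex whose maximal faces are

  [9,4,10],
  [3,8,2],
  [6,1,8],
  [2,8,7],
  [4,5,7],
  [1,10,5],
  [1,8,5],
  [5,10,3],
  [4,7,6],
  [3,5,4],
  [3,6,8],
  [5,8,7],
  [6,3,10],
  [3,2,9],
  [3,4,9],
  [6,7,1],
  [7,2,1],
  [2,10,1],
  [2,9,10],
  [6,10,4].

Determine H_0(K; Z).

H_0 ≅ Z.

K has 10 vertices, 30 edges, 20 triangles.
rank ∂_0 = 0, rank ∂_1 = 9 ⇒ b_0 = 10 − 0 − 9 = 1; all invariant factors of ∂_1 are 1 so no torsion. So H_0 = Z.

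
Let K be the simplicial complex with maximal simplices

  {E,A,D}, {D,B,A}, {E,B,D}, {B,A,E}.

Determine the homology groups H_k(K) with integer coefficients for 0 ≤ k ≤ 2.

Order the vertices as A < B < D < E. Listing each simplex with vertices in this order, K has dimension 2 with simplices:

  0-simplices (4): A, B, D, E
  1-simplices (6): AB, AD, AE, BD, BE, DE
  2-simplices (4): ABD, ABE, ADE, BDE

so the chain groups are C_0 ≅ Z^4, C_1 ≅ Z^6, C_2 ≅ Z^4.

∂_1: C_1 → C_0 sends each edge [p,q] (with p < q) to q − p.
This gives a 4×6 integer matrix of rank 3; reducing to Smith normal form yields diagonal entries (1,1,1).

Boundary ∂_2: C_2 → C_1 maps a triangle to the signed sum of its edges. For instance
  ∂ABD = BD − AD + AB,
  ∂ABE = BE − AE + AB.
The resulting 6×4 matrix has rank 3, and its Smith normal form has invariant factors (1,1,1).

From H_k ≅ ker(∂_k) / im(∂_{k+1}) we obtain:

  H_0: rank C_0 − rank ∂_1 = 4 − 3 = 1, and the invariant factors of ∂_1 are all 1, so H_0 = Z.
  H_1: rank ker ∂_1 − rank ∂_2 = (6 − 3) − 3 = 0, and the invariant factors of ∂_2 are all 1, so H_1 = 0.
  H_2: rank ker ∂_2 − rank ∂_3 = (4 − 3) − 0 = 1, and there is no ∂_3, so H_2 = Z.

H_0 = Z,  H_1 = 0,  H_2 = Z.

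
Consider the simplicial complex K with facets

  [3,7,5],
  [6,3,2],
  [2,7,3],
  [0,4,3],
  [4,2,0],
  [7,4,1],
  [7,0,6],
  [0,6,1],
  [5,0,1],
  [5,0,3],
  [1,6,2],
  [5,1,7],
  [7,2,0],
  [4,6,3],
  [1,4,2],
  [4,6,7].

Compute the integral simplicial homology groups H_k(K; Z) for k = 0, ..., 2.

H_0 ≅ Z,  H_1 ≅ Z^2,  H_2 ≅ Z.

Fix the vertex order 0 < 1 < 2 < 3 < 4 < 5 < 6 < 7 and write every simplex with vertices in increasing order. Then dim K = 2 and the simplices of K are:

  0-simplices (8): [0], [1], [2], [3], [4], [5], [6], [7]
  1-simplices (24): (24 of them)
  2-simplices (16): [0,1,5], [0,1,6], [0,2,4], [0,2,7], [0,3,4], [0,3,5], [0,6,7], [1,2,4], [1,2,6], [1,4,7], [1,5,7], [2,3,6], [2,3,7], [3,4,6], [3,5,7], [4,6,7]

Hence C_0 ≅ Z^8, C_1 ≅ Z^24, C_2 ≅ Z^16.

Boundary ∂_1: C_1 → C_0 is given by ∂[p,q] = [q] − [p]. For instance
  ∂[0,3] = [3] − [0].
The 8×24 boundary matrix has rank 7 and Smith normal form diag(1,1,1,1,1,1,1).

The boundary map ∂_2: C_2 → C_1 maps a triangle to the signed sum of its edges. For instance
  ∂[1,4,7] = [4,7] − [1,7] + [1,4],
  ∂[2,3,6] = [3,6] − [2,6] + [2,3].
This gives a 24×16 integer matrix of rank 15; reducing to Smith normal form yields diagonal entries (1,1,1,1,1,1,1,1,1,1,1,1,1,1,1).

From H_k ≅ ker(∂_k) / im(∂_{k+1}) we obtain:

  H_0: rank C_0 − rank ∂_1 = 8 − 7 = 1, and the invariant factors of ∂_1 are all 1, so H_0 = Z.
  H_1: rank ker ∂_1 − rank ∂_2 = (24 − 7) − 15 = 2, and the invariant factors of ∂_2 are all 1, so H_1 = Z^2.
  H_2: rank ker ∂_2 − rank ∂_3 = (16 − 15) − 0 = 1, and there is no ∂_3, so H_2 = Z.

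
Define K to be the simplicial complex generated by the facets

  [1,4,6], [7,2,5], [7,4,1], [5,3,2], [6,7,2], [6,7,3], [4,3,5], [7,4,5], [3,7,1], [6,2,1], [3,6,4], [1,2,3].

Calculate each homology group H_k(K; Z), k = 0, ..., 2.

H_0 = Z,  H_1 = Z_2,  H_2 = 0.

K has 7 vertices, 18 edges, 12 triangles.
rank ∂_0 = 0, rank ∂_1 = 6 ⇒ b_0 = 7 − 0 − 6 = 1; all invariant factors of ∂_1 are 1 so no torsion. So H_0 = Z.
rank ∂_1 = 6, rank ∂_2 = 12 ⇒ b_1 = 18 − 6 − 12 = 0; ∂_2 has invariant factor(s) [2] giving torsion. So H_1 = Z_2.
rank ∂_2 = 12, rank ∂_3 = 0 ⇒ b_2 = 12 − 12 − 0 = 0. So H_2 = 0.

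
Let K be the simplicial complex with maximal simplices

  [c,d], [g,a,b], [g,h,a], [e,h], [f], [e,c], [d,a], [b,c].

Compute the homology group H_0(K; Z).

K has 8 vertices, 10 edges, 2 triangles.
rank ∂_0 = 0, rank ∂_1 = 6 ⇒ b_0 = 8 − 0 − 6 = 2; all invariant factors of ∂_1 are 1 so no torsion. So H_0 = Z^2.

H_0 ≅ Z^2.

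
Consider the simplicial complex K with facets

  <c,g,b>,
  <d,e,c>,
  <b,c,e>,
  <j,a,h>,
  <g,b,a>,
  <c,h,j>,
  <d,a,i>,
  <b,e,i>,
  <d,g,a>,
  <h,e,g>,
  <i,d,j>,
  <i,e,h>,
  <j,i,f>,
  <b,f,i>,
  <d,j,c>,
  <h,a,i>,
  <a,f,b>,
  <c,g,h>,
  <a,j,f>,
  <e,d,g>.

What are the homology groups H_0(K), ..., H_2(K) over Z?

Order the vertices as a < b < c < d < e < f < g < h < i < j. Listing each simplex with vertices in this order, K has dimension 2 with simplices:

  0-simplices (10): a, b, c, d, e, f, g, h, i, j
  1-simplices (30): ab, ad, af, ag, ah, ai, aj, bc, be, bf, bg, bi, cd, ce, cg, ch, cj, de, dg, di, dj, eg, eh, ei, fi, fj, gh, hi, hj, ij
  2-simplices (20): abf, abg, adg, adi, afj, ahi, ahj, bce, bcg, bei, bfi, cde, cdj, cgh, chj, deg, dij, egh, ehi, fij

giving chain groups C_0 ≅ Z^10, C_1 ≅ Z^30, C_2 ≅ Z^20.

The boundary map ∂_1: C_1 → C_0 maps an edge to its endpoints' difference, ∂[p,q] = q − p. For instance
  ∂de = e − d.
This gives a 10×30 integer matrix of rank 9; reducing to Smith normal form yields diagonal entries (1,1,1,1,1,1,1,1,1).

∂_2: C_2 → C_1 acts by ∂[p,q,r] = [q,r] − [p,r] + [p,q]. For instance
  ∂bce = ce − be + bc,
  ∂abf = bf − af + ab.
This gives a 30×20 integer matrix of rank 20; reducing to Smith normal form yields diagonal entries (1,1,1,1,1,1,1,1,1,1,1,1,1,1,1,1,1,1,1,2).

Now H_k = ker ∂_k / im ∂_{k+1}, so:

  H_0: rank C_0 − rank ∂_1 = 10 − 9 = 1, and the invariant factors of ∂_1 are all 1, so H_0 ≅ Z.
  H_1: rank ker ∂_1 − rank ∂_2 = (30 − 9) − 20 = 1, and ∂_2 has invariant factor 2 > 1, so H_1 ≅ Z ⊕ Z_2.
  H_2: rank ker ∂_2 − rank ∂_3 = (20 − 20) − 0 = 0, and there is no ∂_3, so H_2 ≅ 0.

H_0 = Z,  H_1 = Z ⊕ Z_2,  H_2 = 0.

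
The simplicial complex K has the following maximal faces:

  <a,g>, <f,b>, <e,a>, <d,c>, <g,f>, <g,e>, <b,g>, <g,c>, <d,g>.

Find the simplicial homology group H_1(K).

H_1 ≅ Z^3.

Fix the vertex order a < b < c < d < e < f < g and write every simplex with vertices in increasing order. Then dim K = 1 and the simplices of K are:

  0-simplices (7): a, b, c, d, e, f, g
  1-simplices (9): ae, ag, bf, bg, cd, cg, dg, eg, fg

giving chain groups C_0 ≅ Z^7, C_1 ≅ Z^9.

Boundary ∂_1: C_1 → C_0 is given by ∂[p,q] = [q] − [p].
The 7×9 boundary matrix has rank 6 and Smith normal form diag(1,1,1,1,1,1).

From H_k ≅ ker(∂_k) / im(∂_{k+1}) we obtain:

  H_1: rank ker ∂_1 − rank ∂_2 = (9 − 6) − 0 = 3, and there is no ∂_2, so H_1 = Z^3.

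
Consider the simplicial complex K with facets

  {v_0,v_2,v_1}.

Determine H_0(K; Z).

H_0 ≅ Z.

Order the vertices as v_0 < v_1 < v_2. Listing each simplex with vertices in this order, K has dimension 2 with simplices:

  0-simplices (3): [v_0], [v_1], [v_2]
  1-simplices (3): [v_0,v_1], [v_0,v_2], [v_1,v_2]
  2-simplices (1): [v_0,v_1,v_2]

giving chain groups C_0 ≅ Z^3, C_1 ≅ Z^3, C_2 ≅ Z^1.

The boundary map ∂_1: C_1 → C_0 is given by ∂[p,q] = [q] − [p]. For instance
  ∂[v_0,v_1] = [v_1] − [v_0].
The 3×3 boundary matrix has rank 2 and Smith normal form diag(1,1).

The boundary map ∂_2: C_2 → C_1 acts by ∂[p,q,r] = [q,r] − [p,r] + [p,q]. For instance
  ∂[v_0,v_1,v_2] = [v_1,v_2] − [v_0,v_2] + [v_0,v_1].
As a 3×1 matrix over Z this has rank 1, with invariant factors (1).

Reading off H_k = ker ∂_k / im ∂_{k+1}:

  H_0: rank C_0 − rank ∂_1 = 3 − 2 = 1, and the invariant factors of ∂_1 are all 1, so H_0 = Z.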